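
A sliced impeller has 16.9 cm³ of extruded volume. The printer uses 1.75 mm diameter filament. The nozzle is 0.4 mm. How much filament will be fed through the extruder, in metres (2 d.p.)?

Filament cross-section = π × (1.75/2)² = 2.4053 mm².
Length = 16.9 cm³ / 2.4053 mm² = 16900 / 2.4053 = 7026.15 mm = 7.03 m.

7.03 m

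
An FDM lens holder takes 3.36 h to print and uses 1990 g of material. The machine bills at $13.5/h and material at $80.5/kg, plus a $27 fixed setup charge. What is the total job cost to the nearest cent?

Machine-time cost: 13.5 × 3.36 → $45.36.
Material charge: 80.5 × 1990/1000 → $160.195.
Total = 45.36 + 160.195 + 27 = 232.555 ≈ $232.56.

$232.56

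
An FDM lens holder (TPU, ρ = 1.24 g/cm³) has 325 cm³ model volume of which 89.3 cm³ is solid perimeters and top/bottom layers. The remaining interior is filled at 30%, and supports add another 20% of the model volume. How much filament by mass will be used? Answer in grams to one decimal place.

Infill region = 325 − 89.3, so 235.7 cm³.
Infill deposited: 0.30 × 235.7 → 70.71 cm³.
Support: 0.20 × 325 → 65 cm³.
Total printed volume: 89.3 + 70.71 + 65 → 225.01 cm³.
Mass = 225.01 × 1.24 = 279.0124 g.

279.0 g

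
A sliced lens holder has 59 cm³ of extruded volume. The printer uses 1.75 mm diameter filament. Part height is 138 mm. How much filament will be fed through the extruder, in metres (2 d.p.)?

Cross-section of 1.75 mm filament: π·(1.75/2)² = 2.4053 mm².
Length = 59 cm³ / 2.4053 mm² = 59000 / 2.4053 = 24529.16 mm = 24.53 m.

24.53 m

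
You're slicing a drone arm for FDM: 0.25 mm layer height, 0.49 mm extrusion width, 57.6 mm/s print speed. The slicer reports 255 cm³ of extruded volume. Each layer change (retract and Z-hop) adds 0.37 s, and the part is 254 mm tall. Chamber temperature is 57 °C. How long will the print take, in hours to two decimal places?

10.14 hours

Extrusion cross-section: 0.25 × 0.49 → 0.1225 mm².
Total extruded path = 255000/0.1225 = 2081632.7 mm.
Time extruding = 2081632.7 / 57.6 = 36139.5 s.
Layers = ⌈254/0.25⌉ = 1016.
Non-print overhead = 1016 × 0.37 = 375.92 s.
Total = 36139.5 + 375.92 = 36515.42 s = 10.14 hours.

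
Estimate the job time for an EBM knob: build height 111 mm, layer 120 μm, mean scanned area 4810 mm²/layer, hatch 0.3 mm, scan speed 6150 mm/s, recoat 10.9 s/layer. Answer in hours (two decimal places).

3.47 hours

Layers = ⌈111/0.12⌉ = 925.
Hatch length per layer: 4810 / 0.3 → 16033.3 mm.
Scan time per layer = 16033.3 / 6150 = 2.607 s.
Time per layer = 2.607 + 10.9, so 13.507 s.
925 layers × 13.507 s/layer = 12493.975 s, i.e. 3.47 hours.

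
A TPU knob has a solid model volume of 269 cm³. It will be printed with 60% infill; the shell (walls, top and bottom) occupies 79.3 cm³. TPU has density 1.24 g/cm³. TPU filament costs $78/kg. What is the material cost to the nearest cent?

Interior volume: 269 − 79.3 → 189.7 cm³.
Infill deposited: 0.60 × 189.7 → 113.82 cm³.
Total printed volume = 79.3 + 113.82, so 193.12 cm³.
Mass = 193.12 × 1.24 = 239.4688 g.
Cost = 239.4688 g / 1000 × $78/kg = $18.68.

$18.68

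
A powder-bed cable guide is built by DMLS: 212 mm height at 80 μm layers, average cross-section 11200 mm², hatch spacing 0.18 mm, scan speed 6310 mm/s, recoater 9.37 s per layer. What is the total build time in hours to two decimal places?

Number of layers: 212 / 0.08 → 2650 (rounded up).
Scan path per layer: 11200 / 0.18 → 62222.2 mm.
Laser time per layer = 62222.2 / 6310, so 9.8609 s.
Time per layer = 9.8609 + 9.37, so 19.2309 s.
Total: 2650 × 19.2309 s = 50961.885 s → 14.16 hours.

14.16 hours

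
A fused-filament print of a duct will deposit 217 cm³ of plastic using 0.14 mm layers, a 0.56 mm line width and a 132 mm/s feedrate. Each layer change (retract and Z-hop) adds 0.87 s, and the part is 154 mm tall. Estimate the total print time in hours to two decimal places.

6.09 hours

Extrusion cross-section = 0.14 × 0.56 = 0.0784 mm².
Toolpath length = 217 cm³ / 0.0784 mm² = 217000 / 0.0784 = 2767857.1 mm.
Print-move time: 2767857.1 / 132 → 20968.6 s.
Number of layers: 154 / 0.14 → 1100 (rounded up).
Z-hop total = 1100 × 0.87 = 957 s.
Altogether 20968.6 + 957 = 21925.6 s, i.e. 6.09 hours.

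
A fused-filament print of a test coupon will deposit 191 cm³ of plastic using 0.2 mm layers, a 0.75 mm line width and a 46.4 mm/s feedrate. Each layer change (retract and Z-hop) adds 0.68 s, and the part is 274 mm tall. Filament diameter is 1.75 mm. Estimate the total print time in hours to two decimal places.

Extrusion cross-section: 0.2 × 0.75 → 0.15 mm².
Toolpath length = 191 cm³ / 0.15 mm² = 191000 / 0.15 = 1273333.3 mm.
Print-move time = 1273333.3 / 46.4 = 27442.5 s.
Number of layers: 274 / 0.2 → 1370 (rounded up).
Layer-change overhead = 1370 × 0.68 = 931.6 s.
Altogether 27442.5 + 931.6 = 28374.1 s, i.e. 7.88 hours.

7.88 hours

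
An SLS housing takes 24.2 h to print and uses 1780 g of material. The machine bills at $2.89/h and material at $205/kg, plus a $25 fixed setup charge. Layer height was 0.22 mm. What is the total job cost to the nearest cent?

Machine cost = 2.89 × 24.2 = $69.938.
Material charge = 205 × 1780/1000, so $364.90.
Adding setup: 69.938 + 364.90 + 25 → 459.838 ≈ $459.84.

$459.84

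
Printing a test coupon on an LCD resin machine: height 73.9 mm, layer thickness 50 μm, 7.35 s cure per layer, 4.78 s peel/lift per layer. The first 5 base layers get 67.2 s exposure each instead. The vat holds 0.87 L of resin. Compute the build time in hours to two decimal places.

Layer count = ceil(73.9 / 0.05) = 1478.
Burn-in layers = 5 × (67.2 + 4.78) = 359.9 s.
Remaining layers = 1473 × (7.35 + 4.78), so 17867.49 s.
Sum: 359.9 + 17867.49 = 18227.39 s → 5.06 hours.

5.06 hours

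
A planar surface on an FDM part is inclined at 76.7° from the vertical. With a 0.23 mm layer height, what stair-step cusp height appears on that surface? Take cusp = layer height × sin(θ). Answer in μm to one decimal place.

223.8 μm

h_c = t·sin θ = 0.23 × 0.9732 = 0.223836 mm (223.8 μm).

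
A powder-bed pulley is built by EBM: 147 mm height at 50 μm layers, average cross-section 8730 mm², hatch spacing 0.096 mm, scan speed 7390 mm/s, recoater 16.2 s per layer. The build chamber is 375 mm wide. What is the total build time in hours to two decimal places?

23.28 hours

Layer count = ceil(147 / 0.05) = 2940.
Per-layer scan distance = 8730 / 0.096 = 90937.5 mm.
Scan time per layer: 90937.5 / 7390 → 12.3055 s.
Time per layer = 12.3055 + 16.2, so 28.5055 s.
Total: 2940 × 28.5055 s = 83806.17 s → 23.28 hours.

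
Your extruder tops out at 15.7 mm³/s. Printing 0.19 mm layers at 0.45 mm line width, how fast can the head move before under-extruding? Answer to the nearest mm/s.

A = 0.19 × 0.45, so 0.0855 mm².
Max speed = 15.7 / 0.0855 = 183.63 ≈ 184 mm/s.

184 mm/s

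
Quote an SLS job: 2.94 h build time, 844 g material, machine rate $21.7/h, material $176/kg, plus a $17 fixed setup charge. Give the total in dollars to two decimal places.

Machine cost = 21.7 × 2.94 = $63.798.
Feedstock cost = 176 × 844/1000 = $148.544.
Total = 63.798 + 148.544 + 17 = 229.342 ≈ $229.34.

$229.34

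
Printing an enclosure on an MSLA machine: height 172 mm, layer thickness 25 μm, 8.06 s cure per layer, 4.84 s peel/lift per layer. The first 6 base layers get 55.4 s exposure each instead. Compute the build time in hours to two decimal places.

Layers = ⌈172/0.025⌉ = 6880.
Bottom layers = 6 × (55.4 + 4.84) = 361.44 s.
Regular layers = 6874 × (8.06 + 4.84) = 88674.6 s.
Total = 361.44 + 88674.6 = 89036.04 s = 24.73 hours.

24.73 hours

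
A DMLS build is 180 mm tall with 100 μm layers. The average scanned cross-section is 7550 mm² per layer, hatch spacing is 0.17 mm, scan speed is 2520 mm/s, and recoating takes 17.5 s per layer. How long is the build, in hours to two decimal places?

Layer count = ceil(180 / 0.1) = 1800.
Hatch length per layer: 7550 / 0.17 → 44411.8 mm.
Laser time per layer = 44411.8 / 2520, so 17.6237 s.
Layer cycle = 17.6237 + 17.5, so 35.1237 s.
Build time = 1800 × 35.1237 = 63222.66 s = 17.56 hours.

17.56 hours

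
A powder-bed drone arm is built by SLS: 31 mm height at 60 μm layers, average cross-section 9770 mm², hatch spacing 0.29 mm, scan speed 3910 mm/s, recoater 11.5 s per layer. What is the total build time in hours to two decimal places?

Number of layers: 31 / 0.06 → 517 (rounded up).
Scan path per layer = 9770 / 0.29 = 33689.7 mm.
Scan time per layer: 33689.7 / 3910 → 8.6163 s.
Per-layer time = 8.6163 + 11.5, so 20.1163 s.
Total: 517 × 20.1163 s = 10400.1271 s → 2.89 hours.

2.89 hours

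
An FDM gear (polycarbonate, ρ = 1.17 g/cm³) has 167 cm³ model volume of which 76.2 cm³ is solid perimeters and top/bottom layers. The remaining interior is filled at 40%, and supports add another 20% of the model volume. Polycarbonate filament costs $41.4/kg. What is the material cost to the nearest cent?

$7.07

Volume inside the shell = 167 − 76.2 = 90.8 cm³.
Infill deposited = 0.40 × 90.8, so 36.32 cm³.
Support = 0.20 × 167 = 33.4 cm³.
Deposited volume: 76.2 + 36.32 + 33.4 → 145.92 cm³.
Mass = 145.92 × 1.17, so 170.7264 g.
Cost = 170.7264 g / 1000 × $41.4/kg = $7.07.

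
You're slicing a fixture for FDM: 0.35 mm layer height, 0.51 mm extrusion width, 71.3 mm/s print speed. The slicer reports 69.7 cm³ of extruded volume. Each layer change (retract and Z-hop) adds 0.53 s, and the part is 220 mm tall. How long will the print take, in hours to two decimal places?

1.61 hours

Extrusion cross-section: 0.35 × 0.51 → 0.1785 mm².
Toolpath length = 69.7 cm³ / 0.1785 mm² = 69700 / 0.1785 = 390476.2 mm.
Print-move time = 390476.2 / 71.3 = 5476.5 s.
Layer count = ceil(220 / 0.35) = 629.
Non-print overhead: 629 × 0.53 → 333.37 s.
Altogether 5476.5 + 333.37 = 5809.87 s, i.e. 1.61 hours.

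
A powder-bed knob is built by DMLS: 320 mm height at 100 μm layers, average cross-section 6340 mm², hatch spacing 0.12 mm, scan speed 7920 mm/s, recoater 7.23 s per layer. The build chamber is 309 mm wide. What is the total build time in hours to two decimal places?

Layers = ⌈320/0.1⌉ = 3200.
Scan path per layer: 6340 / 0.12 → 52833.3 mm.
Scan time per layer: 52833.3 / 7920 → 6.6709 s.
Per-layer time = 6.6709 + 7.23, so 13.9009 s.
Total: 3200 × 13.9009 s = 44482.88 s → 12.36 hours.

12.36 hours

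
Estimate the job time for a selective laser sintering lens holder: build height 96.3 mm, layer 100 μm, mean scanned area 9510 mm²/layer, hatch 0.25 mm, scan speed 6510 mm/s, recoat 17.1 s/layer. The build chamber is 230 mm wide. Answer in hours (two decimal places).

6.14 hours

Number of layers: 96.3 / 0.1 → 963 (rounded up).
Scan path per layer = 9510 / 0.25 = 38040 mm.
Laser time per layer: 38040 / 6510 → 5.8433 s.
Per-layer time: 5.8433 + 17.1 → 22.9433 s.
Total: 963 × 22.9433 s = 22094.3979 s → 6.14 hours.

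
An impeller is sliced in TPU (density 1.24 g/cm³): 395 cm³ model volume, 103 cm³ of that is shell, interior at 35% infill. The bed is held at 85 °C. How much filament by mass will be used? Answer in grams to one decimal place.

254.4 g

Infill region: 395 − 103 → 292 cm³.
Infill deposited = 0.35 × 292 = 102.2 cm³.
Total printed volume = 103 + 102.2, so 205.2 cm³.
Mass = 205.2 × 1.24, so 254.448 g.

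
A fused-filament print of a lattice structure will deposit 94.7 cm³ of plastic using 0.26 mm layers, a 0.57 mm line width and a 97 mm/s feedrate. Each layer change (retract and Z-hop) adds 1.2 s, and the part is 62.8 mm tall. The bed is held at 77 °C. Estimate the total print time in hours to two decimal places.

Extrusion cross-section = 0.26 × 0.57 = 0.1482 mm².
Total extruded path = 94700/0.1482 = 639001.3 mm.
Print-move time = 639001.3 / 97, so 6587.6 s.
Layers = ⌈62.8/0.26⌉ = 242.
Non-print overhead = 242 × 1.2 = 290.4 s.
Altogether 6587.6 + 290.4 = 6878 s, i.e. 1.91 hours.

1.91 hours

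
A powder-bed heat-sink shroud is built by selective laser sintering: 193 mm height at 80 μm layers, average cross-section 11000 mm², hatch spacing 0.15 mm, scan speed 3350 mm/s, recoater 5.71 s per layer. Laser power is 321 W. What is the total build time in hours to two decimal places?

18.50 hours

Layers = ⌈193/0.08⌉ = 2413.
Scan path per layer = 11000 / 0.15 = 73333.3 mm.
Per-layer scan time: 73333.3 / 3350 → 21.8905 s.
Per-layer time: 21.8905 + 5.71 → 27.6005 s.
Build time = 2413 × 27.6005 = 66600.0065 s = 18.50 hours.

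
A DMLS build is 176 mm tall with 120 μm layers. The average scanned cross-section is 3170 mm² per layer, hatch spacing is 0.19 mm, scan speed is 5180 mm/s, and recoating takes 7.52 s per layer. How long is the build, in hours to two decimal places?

4.38 hours

Number of layers: 176 / 0.12 → 1467 (rounded up).
Hatch length per layer = 3170 / 0.19, so 16684.2 mm.
Scan time per layer = 16684.2 / 5180, so 3.2209 s.
Time per layer = 3.2209 + 7.52 = 10.7409 s.
Build time = 1467 × 10.7409 = 15756.9003 s = 4.38 hours.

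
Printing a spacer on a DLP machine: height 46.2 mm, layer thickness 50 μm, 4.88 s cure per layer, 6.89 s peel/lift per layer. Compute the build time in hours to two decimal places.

3.02 hours

Layers = ⌈46.2/0.05⌉ = 924.
Cycle time = 4.88 + 6.89 = 11.77 s.
Build time: 924 × 11.77 s = 10875.48 s, i.e. 3.02 hours.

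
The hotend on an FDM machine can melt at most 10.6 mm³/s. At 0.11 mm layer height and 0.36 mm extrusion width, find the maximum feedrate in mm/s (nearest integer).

268 mm/s

A = 0.11 × 0.36 = 0.0396 mm².
Max speed = 10.6 / 0.0396 = 267.68 ≈ 268 mm/s.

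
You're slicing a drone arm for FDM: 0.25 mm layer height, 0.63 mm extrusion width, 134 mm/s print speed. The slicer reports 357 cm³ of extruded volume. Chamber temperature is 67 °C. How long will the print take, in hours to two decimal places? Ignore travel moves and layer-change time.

Extrusion cross-section = 0.25 × 0.63, so 0.1575 mm².
Toolpath length = 357 cm³ / 0.1575 mm² = 357000 / 0.1575 = 2266666.7 mm.
Extrusion time = 2266666.7 / 134, so 16915.4 s.
Converting: 16915.4 s = 4.70 hours.

4.70 hours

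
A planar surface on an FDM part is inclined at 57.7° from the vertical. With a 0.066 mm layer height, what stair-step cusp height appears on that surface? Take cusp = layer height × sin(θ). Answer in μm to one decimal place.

55.8 μm

sin(57.7°) = 0.8453, so cusp = 0.066 × 0.8453 = 0.05579 mm → 55.8 μm.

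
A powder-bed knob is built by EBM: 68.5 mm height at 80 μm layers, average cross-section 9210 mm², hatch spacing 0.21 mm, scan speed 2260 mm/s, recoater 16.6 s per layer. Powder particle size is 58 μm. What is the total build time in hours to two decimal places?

Layers = ⌈68.5/0.08⌉ = 857.
Scan path per layer = 9210 / 0.21 = 43857.1 mm.
Beam time per layer: 43857.1 / 2260 → 19.4058 s.
Time per layer = 19.4058 + 16.6, so 36.0058 s.
Total: 857 × 36.0058 s = 30856.9706 s → 8.57 hours.

8.57 hours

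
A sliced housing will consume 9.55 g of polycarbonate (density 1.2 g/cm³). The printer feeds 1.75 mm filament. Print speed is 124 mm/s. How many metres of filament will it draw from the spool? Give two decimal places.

Extruded volume: 9.55/1.2 = 7.9583 cm³ (7958.3 mm³).
Filament cross-section = π × (1.75/2)² = 2.4053 mm².
L = V/A = 7958.3/2.4053 = 3308.65 mm → 3.31 m.

3.31 m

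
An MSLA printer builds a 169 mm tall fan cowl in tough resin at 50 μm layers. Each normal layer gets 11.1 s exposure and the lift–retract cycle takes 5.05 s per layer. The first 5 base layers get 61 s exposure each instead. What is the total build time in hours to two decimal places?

15.23 hours

Layer count = ceil(169 / 0.05) = 3380.
Bottom layers: 5 × (61 + 5.05) → 330.25 s.
Remaining layers: 3375 × (11.1 + 5.05) → 54506.25 s.
Total = 330.25 + 54506.25 = 54836.5 s = 15.23 hours.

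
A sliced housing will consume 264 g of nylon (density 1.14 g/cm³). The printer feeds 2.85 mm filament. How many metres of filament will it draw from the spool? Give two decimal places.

36.30 m

Volume = 264 g / 1.14 g·cm⁻³ = 231.5789 cm³ = 231578.9 mm³.
A = π r² = π × 1.425² = 6.3794 mm².
Length = 231578.9 / 6.3794 = 36301.05 mm = 36.30 m.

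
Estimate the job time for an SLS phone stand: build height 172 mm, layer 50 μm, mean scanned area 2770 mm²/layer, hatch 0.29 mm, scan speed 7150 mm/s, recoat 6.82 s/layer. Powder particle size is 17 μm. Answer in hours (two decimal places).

Layer count = ceil(172 / 0.05) = 3440.
Scan path per layer = 2770 / 0.29 = 9551.7 mm.
Laser time per layer: 9551.7 / 7150 → 1.3359 s.
Per-layer time = 1.3359 + 6.82, so 8.1559 s.
3440 layers × 8.1559 s/layer = 28056.296 s, i.e. 7.79 hours.

7.79 hours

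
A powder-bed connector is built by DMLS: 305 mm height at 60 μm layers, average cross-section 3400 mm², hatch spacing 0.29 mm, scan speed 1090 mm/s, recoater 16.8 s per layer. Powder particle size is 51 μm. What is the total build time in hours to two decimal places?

Layers = ⌈305/0.06⌉ = 5084.
Scan path per layer = 3400 / 0.29 = 11724.1 mm.
Laser time per layer = 11724.1 / 1090 = 10.7561 s.
Layer cycle = 10.7561 + 16.8 = 27.5561 s.
Build time = 5084 × 27.5561 = 140095.2124 s = 38.92 hours.

38.92 hours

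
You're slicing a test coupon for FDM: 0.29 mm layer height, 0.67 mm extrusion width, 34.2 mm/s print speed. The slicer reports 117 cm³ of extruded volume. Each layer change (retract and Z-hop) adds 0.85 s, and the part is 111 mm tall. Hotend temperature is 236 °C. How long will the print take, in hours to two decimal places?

Bead cross-section: 0.29 × 0.67 → 0.1943 mm².
Path length: 117000 mm³ / 0.1943 mm² → 602161.6 mm.
Extrusion time = 602161.6 / 34.2, so 17607.1 s.
Number of layers: 111 / 0.29 → 383 (rounded up).
Layer-change overhead: 383 × 0.85 → 325.55 s.
Total = 17607.1 + 325.55 = 17932.65 s = 4.98 hours.

4.98 hours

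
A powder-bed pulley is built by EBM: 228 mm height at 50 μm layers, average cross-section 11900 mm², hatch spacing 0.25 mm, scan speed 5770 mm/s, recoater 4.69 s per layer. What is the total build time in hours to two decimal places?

16.39 hours

Number of layers: 228 / 0.05 → 4560 (rounded up).
Per-layer scan distance = 11900 / 0.25, so 47600 mm.
Scan time per layer = 47600 / 5770 = 8.2496 s.
Layer cycle = 8.2496 + 4.69, so 12.9396 s.
Total: 4560 × 12.9396 s = 59004.576 s → 16.39 hours.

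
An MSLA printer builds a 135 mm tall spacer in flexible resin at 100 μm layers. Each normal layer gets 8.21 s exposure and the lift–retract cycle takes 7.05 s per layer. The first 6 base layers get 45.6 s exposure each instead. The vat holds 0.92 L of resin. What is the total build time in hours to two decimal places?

Layer count = ceil(135 / 0.1) = 1350.
Base layers = 6 × (45.6 + 7.05) = 315.9 s.
Normal layers = 1344 × (8.21 + 7.05), so 20509.44 s.
Sum: 315.9 + 20509.44 = 20825.34 s → 5.78 hours.

5.78 hours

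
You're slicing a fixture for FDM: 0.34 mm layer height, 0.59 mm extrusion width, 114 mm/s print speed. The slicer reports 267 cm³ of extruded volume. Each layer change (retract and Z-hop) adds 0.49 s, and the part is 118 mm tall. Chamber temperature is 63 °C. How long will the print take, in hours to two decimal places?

3.29 hours

Line area = 0.34 × 0.59, so 0.2006 mm².
Path length: 267000 mm³ / 0.2006 mm² → 1331007 mm.
Print-move time = 1331007 / 114 = 11675.5 s.
Layers = ⌈118/0.34⌉ = 348.
Z-hop total = 348 × 0.49 = 170.52 s.
Altogether 11675.5 + 170.52 = 11846.02 s, i.e. 3.29 hours.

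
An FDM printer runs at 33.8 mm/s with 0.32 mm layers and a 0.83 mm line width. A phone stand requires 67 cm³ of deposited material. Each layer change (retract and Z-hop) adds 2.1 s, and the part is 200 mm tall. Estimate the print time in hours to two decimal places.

2.44 hours

Line area: 0.32 × 0.83 → 0.2656 mm².
Toolpath length = 67 cm³ / 0.2656 mm² = 67000 / 0.2656 = 252259 mm.
Time extruding = 252259 / 33.8, so 7463.3 s.
Layer count = ceil(200 / 0.32) = 625.
Z-hop total = 625 × 2.1 = 1312.5 s.
Altogether 7463.3 + 1312.5 = 8775.8 s, i.e. 2.44 hours.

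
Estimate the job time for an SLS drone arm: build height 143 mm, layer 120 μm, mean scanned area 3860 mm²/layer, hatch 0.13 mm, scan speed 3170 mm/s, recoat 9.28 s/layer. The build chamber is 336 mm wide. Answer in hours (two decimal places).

Layers = ⌈143/0.12⌉ = 1192.
Scan path per layer: 3860 / 0.13 → 29692.3 mm.
Scan time per layer = 29692.3 / 3170 = 9.3667 s.
Time per layer: 9.3667 + 9.28 → 18.6467 s.
1192 layers × 18.6467 s/layer = 22226.8664 s, i.e. 6.17 hours.

6.17 hours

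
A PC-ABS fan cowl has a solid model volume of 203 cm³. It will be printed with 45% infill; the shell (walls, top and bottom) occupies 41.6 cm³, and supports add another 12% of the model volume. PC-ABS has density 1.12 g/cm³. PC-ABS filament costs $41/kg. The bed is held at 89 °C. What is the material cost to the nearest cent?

Interior volume = 203 − 41.6, so 161.4 cm³.
Infill deposited = 0.45 × 161.4 = 72.63 cm³.
Support: 0.12 × 203 → 24.36 cm³.
Deposited volume = 41.6 + 72.63 + 24.36, so 138.59 cm³.
Mass = 138.59 × 1.12 = 155.2208 g.
Cost = 155.2208 g / 1000 × $41/kg = $6.36.

$6.36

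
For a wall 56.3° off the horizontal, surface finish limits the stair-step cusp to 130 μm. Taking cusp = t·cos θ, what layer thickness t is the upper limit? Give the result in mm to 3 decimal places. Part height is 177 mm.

cos(56.3°) = 0.5548; t_max = 0.13/0.5548 = 0.234 mm.

0.234 mm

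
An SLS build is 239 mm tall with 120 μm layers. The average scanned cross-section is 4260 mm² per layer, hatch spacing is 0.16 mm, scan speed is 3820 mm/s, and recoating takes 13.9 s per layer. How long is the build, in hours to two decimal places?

Layers = ⌈239/0.12⌉ = 1992.
Per-layer scan distance: 4260 / 0.16 → 26625 mm.
Per-layer scan time: 26625 / 3820 → 6.9699 s.
Per-layer time = 6.9699 + 13.9, so 20.8699 s.
Build time = 1992 × 20.8699 = 41572.8408 s = 11.55 hours.

11.55 hours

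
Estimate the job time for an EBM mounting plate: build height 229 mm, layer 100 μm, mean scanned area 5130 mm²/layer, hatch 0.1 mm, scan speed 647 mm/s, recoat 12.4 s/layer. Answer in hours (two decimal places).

58.32 hours

Number of layers: 229 / 0.1 → 2290 (rounded up).
Scan path per layer = 5130 / 0.1, so 51300 mm.
Scan time per layer = 51300 / 647 = 79.289 s.
Time per layer = 79.289 + 12.4 = 91.689 s.
2290 layers × 91.689 s/layer = 209967.81 s, i.e. 58.32 hours.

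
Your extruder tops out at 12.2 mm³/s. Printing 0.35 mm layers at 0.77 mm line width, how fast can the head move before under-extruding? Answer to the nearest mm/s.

Extrusion cross-section = 0.35 × 0.77 = 0.2695 mm².
v_max = Q/A = 12.2/0.2695 = 45.27 mm/s → 45 mm/s.

45 mm/s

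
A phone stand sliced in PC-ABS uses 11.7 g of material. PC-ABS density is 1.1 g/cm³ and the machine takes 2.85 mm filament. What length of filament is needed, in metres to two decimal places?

1.67 m

Extruded volume: 11.7/1.1 = 10.6364 cm³ (10636.4 mm³).
Filament cross-section = π × (2.85/2)² = 6.3794 mm².
Length = 10636.4 / 6.3794 = 1667.3 mm = 1.67 m.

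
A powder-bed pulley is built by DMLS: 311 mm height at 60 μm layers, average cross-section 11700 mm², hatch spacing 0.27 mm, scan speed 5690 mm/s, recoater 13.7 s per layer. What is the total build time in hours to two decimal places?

Number of layers: 311 / 0.06 → 5184 (rounded up).
Scan path per layer = 11700 / 0.27 = 43333.3 mm.
Laser time per layer: 43333.3 / 5690 → 7.6157 s.
Per-layer time: 7.6157 + 13.7 → 21.3157 s.
5184 layers × 21.3157 s/layer = 110500.5888 s, i.e. 30.69 hours.

30.69 hours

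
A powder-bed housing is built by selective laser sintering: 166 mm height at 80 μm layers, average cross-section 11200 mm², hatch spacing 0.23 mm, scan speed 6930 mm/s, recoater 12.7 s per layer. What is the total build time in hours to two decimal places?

11.37 hours

Layers = ⌈166/0.08⌉ = 2075.
Hatch length per layer = 11200 / 0.23, so 48695.7 mm.
Laser time per layer: 48695.7 / 6930 → 7.0268 s.
Layer cycle: 7.0268 + 12.7 → 19.7268 s.
Total: 2075 × 19.7268 s = 40933.11 s → 11.37 hours.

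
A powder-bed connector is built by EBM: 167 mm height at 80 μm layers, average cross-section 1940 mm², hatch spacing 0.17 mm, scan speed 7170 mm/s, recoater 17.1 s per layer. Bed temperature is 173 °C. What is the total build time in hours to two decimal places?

10.84 hours

Layer count = ceil(167 / 0.08) = 2088.
Scan path per layer: 1940 / 0.17 → 11411.8 mm.
Beam time per layer: 11411.8 / 7170 → 1.5916 s.
Layer cycle: 1.5916 + 17.1 → 18.6916 s.
Total: 2088 × 18.6916 s = 39028.0608 s → 10.84 hours.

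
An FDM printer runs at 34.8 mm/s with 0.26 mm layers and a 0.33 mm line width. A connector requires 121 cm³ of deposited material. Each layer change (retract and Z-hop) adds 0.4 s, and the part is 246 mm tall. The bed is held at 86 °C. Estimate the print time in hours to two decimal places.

Line area: 0.26 × 0.33 → 0.0858 mm².
Total extruded path = 121000/0.0858 = 1410256.4 mm.
Extrusion time = 1410256.4 / 34.8, so 40524.6 s.
Layers = ⌈246/0.26⌉ = 947.
Non-print overhead = 947 × 0.4 = 378.8 s.
Total = 40524.6 + 378.8 = 40903.4 s = 11.36 hours.

11.36 hours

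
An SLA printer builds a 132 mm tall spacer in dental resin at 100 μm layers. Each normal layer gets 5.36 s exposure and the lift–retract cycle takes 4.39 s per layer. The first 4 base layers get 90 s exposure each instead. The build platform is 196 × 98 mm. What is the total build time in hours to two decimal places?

3.67 hours

Layer count = ceil(132 / 0.1) = 1320.
Bottom layers = 4 × (90 + 4.39), so 377.56 s.
Regular layers = 1316 × (5.36 + 4.39) = 12831 s.
Sum: 377.56 + 12831 = 13208.56 s → 3.67 hours.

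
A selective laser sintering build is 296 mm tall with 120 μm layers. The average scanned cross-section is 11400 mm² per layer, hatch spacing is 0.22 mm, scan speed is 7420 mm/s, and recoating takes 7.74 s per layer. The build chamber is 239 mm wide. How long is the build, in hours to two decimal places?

Layers = ⌈296/0.12⌉ = 2467.
Scan path per layer = 11400 / 0.22 = 51818.2 mm.
Scan time per layer: 51818.2 / 7420 → 6.9836 s.
Per-layer time = 6.9836 + 7.74, so 14.7236 s.
Build time = 2467 × 14.7236 = 36323.1212 s = 10.09 hours.

10.09 hours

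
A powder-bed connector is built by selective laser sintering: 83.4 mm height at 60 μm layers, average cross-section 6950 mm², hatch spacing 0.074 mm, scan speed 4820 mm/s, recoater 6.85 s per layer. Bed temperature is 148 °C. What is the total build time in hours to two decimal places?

10.17 hours

Layer count = ceil(83.4 / 0.06) = 1390.
Per-layer scan distance = 6950 / 0.074 = 93918.9 mm.
Laser time per layer = 93918.9 / 4820, so 19.4852 s.
Per-layer time = 19.4852 + 6.85 = 26.3352 s.
Build time = 1390 × 26.3352 = 36605.928 s = 10.17 hours.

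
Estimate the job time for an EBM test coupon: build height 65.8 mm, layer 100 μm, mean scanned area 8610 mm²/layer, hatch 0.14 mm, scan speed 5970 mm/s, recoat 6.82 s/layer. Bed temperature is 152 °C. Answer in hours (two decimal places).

3.13 hours

Layer count = ceil(65.8 / 0.1) = 658.
Per-layer scan distance: 8610 / 0.14 → 61500 mm.
Scan time per layer: 61500 / 5970 → 10.3015 s.
Layer cycle = 10.3015 + 6.82 = 17.1215 s.
Build time = 658 × 17.1215 = 11265.947 s = 3.13 hours.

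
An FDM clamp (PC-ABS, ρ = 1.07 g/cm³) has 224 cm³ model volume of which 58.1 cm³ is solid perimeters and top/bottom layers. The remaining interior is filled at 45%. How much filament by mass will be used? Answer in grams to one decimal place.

142.0 g

Interior volume = 224 − 58.1 = 165.9 cm³.
Deposited infill: 0.45 × 165.9 → 74.655 cm³.
Deposited volume = 58.1 + 74.655 = 132.755 cm³.
Mass: 132.755 × 1.07 → 142.04785 g.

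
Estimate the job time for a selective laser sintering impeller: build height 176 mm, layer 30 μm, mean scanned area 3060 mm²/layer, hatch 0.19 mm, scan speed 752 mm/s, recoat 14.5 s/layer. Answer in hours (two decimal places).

58.53 hours

Layers = ⌈176/0.03⌉ = 5867.
Scan path per layer = 3060 / 0.19, so 16105.3 mm.
Per-layer scan time = 16105.3 / 752 = 21.4166 s.
Time per layer = 21.4166 + 14.5, so 35.9166 s.
Build time = 5867 × 35.9166 = 210722.6922 s = 58.53 hours.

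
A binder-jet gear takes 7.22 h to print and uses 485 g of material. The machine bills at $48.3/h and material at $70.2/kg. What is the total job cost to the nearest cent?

$382.77

Machine cost = 48.3 × 7.22, so $348.726.
Material charge = 70.2 × 485/1000 = $34.047.
Total = 348.726 + 34.047 = 382.773 ≈ $382.77.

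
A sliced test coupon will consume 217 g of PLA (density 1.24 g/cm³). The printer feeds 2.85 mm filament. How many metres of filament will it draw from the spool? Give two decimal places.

27.43 m

Extruded volume: 217/1.24 = 175 cm³ (175000 mm³).
A = π r² = π × 1.425² = 6.3794 mm².
L = V/A = 175000/6.3794 = 27432.05 mm → 27.43 m.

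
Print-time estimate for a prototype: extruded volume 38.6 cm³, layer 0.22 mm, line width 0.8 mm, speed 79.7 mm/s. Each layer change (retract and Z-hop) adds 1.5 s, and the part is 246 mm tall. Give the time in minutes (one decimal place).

Bead cross-section = 0.22 × 0.8, so 0.176 mm².
Path length: 38600 mm³ / 0.176 mm² → 219318.2 mm.
Extrusion time = 219318.2 / 79.7, so 2751.8 s.
Layers = ⌈246/0.22⌉ = 1119.
Z-hop total = 1119 × 1.5 = 1678.5 s.
Total = 2751.8 + 1678.5 = 4430.3 s = 73.8 minutes.

73.8 minutes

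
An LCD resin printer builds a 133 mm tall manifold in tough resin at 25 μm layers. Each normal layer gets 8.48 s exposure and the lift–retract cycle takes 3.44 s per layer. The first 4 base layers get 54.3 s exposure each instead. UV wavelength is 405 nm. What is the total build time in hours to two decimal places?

17.67 hours

Layers = ⌈133/0.025⌉ = 5320.
Base layers = 4 × (54.3 + 3.44), so 230.96 s.
Normal layers = 5316 × (8.48 + 3.44) = 63366.72 s.
Total = 230.96 + 63366.72 = 63597.68 s = 17.67 hours.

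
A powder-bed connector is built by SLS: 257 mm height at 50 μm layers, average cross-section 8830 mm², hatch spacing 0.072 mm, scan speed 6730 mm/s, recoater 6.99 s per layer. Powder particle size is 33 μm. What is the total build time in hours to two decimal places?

Layer count = ceil(257 / 0.05) = 5140.
Hatch length per layer = 8830 / 0.072 = 122638.9 mm.
Scan time per layer = 122638.9 / 6730, so 18.2227 s.
Layer cycle = 18.2227 + 6.99 = 25.2127 s.
Build time = 5140 × 25.2127 = 129593.278 s = 36.00 hours.

36.00 hours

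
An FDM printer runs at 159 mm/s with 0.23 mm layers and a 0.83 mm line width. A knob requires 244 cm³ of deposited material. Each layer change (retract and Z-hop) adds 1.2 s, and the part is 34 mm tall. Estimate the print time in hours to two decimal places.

Extrusion cross-section = 0.23 × 0.83, so 0.1909 mm².
Path length: 244000 mm³ / 0.1909 mm² → 1278156.1 mm.
Print-move time: 1278156.1 / 159 → 8038.7 s.
Number of layers: 34 / 0.23 → 148 (rounded up).
Layer-change overhead: 148 × 1.2 → 177.6 s.
Altogether 8038.7 + 177.6 = 8216.3 s, i.e. 2.28 hours.

2.28 hours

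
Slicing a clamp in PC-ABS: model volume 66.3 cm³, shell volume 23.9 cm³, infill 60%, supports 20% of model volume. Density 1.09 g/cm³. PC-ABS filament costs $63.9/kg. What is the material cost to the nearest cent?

Volume inside the shell = 66.3 − 23.9, so 42.4 cm³.
Infill volume: 0.60 × 42.4 → 25.44 cm³.
Support = 0.20 × 66.3, so 13.26 cm³.
Total printed volume = 23.9 + 25.44 + 13.26 = 62.6 cm³.
Mass: 62.6 × 1.09 → 68.234 g.
Cost = 68.234 g / 1000 × $63.9/kg = $4.36.

$4.36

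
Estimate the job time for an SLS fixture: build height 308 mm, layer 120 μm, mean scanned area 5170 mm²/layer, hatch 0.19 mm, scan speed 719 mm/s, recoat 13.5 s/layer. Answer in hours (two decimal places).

36.61 hours

Layer count = ceil(308 / 0.12) = 2567.
Per-layer scan distance: 5170 / 0.19 → 27210.5 mm.
Scan time per layer = 27210.5 / 719 = 37.8449 s.
Layer cycle = 37.8449 + 13.5 = 51.3449 s.
Build time = 2567 × 51.3449 = 131802.3583 s = 36.61 hours.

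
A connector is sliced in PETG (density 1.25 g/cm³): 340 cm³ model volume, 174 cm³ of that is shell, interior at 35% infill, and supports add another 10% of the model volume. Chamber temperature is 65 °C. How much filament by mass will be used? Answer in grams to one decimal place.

332.6 g

Volume inside the shell: 340 − 174 → 166 cm³.
Infill deposited = 0.35 × 166 = 58.1 cm³.
Support = 0.10 × 340, so 34 cm³.
Total extruded: 174 + 58.1 + 34 → 266.1 cm³.
Mass = 266.1 × 1.25 = 332.625 g.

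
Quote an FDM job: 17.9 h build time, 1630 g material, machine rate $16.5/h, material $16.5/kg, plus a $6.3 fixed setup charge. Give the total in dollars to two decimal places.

Machine-time cost = 16.5 × 17.9, so $295.35.
Material charge: 16.5 × 1630/1000 → $26.895.
Adding setup: 295.35 + 26.895 + 6.3 → 328.545 ≈ $328.55.

$328.55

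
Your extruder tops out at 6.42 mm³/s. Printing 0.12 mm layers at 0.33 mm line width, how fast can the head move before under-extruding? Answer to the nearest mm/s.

Extrusion cross-section = 0.12 × 0.33, so 0.0396 mm².
v_max = Q/A = 6.42/0.0396 = 162.12 mm/s → 162 mm/s.

162 mm/s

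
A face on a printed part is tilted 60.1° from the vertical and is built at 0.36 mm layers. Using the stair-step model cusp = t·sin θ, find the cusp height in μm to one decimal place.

312.1 μm

sin(60.1°) = 0.8669, so cusp = 0.36 × 0.8669 = 0.312084 mm → 312.1 μm.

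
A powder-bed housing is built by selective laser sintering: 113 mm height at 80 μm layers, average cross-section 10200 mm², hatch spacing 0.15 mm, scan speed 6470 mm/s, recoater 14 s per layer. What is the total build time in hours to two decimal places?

Layers = ⌈113/0.08⌉ = 1413.
Scan path per layer = 10200 / 0.15, so 68000 mm.
Per-layer scan time: 68000 / 6470 → 10.51 s.
Layer cycle = 10.51 + 14 = 24.51 s.
Total: 1413 × 24.51 s = 34632.63 s → 9.62 hours.

9.62 hours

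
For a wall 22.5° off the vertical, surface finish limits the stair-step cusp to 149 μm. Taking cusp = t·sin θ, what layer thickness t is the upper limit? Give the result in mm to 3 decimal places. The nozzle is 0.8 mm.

0.389 mm

Layer height = cusp / sin(22.5°) = 0.149 / 0.3827 = 0.389 mm.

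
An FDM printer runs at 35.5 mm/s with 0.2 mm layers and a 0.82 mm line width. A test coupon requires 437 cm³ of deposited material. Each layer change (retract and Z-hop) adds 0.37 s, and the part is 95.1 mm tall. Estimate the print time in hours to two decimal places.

20.90 hours

Line area = 0.2 × 0.82 = 0.164 mm².
Path length: 437000 mm³ / 0.164 mm² → 2664634.1 mm.
Extrusion time = 2664634.1 / 35.5, so 75060.1 s.
Layer count = ceil(95.1 / 0.2) = 476.
Non-print overhead: 476 × 0.37 → 176.12 s.
Altogether 75060.1 + 176.12 = 75236.22 s, i.e. 20.90 hours.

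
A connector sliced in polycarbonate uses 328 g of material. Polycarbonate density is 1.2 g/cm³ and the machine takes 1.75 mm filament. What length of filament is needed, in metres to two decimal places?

113.64 m

Extruded volume: 328/1.2 = 273.3333 cm³ (273333.3 mm³).
Cross-section of 1.75 mm filament: π·(1.75/2)² = 2.4053 mm².
L = V/A = 273333.3/2.4053 = 113637.92 mm → 113.64 m.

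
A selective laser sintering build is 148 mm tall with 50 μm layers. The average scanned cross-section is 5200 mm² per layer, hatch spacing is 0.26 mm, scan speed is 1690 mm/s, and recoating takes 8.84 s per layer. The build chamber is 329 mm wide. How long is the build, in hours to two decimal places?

Number of layers: 148 / 0.05 → 2960 (rounded up).
Hatch length per layer = 5200 / 0.26, so 20000 mm.
Per-layer scan time = 20000 / 1690 = 11.8343 s.
Per-layer time = 11.8343 + 8.84 = 20.6743 s.
Build time = 2960 × 20.6743 = 61195.928 s = 17.00 hours.

17.00 hours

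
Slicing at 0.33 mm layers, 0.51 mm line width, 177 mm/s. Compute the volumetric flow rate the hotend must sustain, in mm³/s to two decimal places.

Extrusion cross-section = 0.33 × 0.51, so 0.1683 mm².
Volumetric flow = 177 × 0.1683 = 29.79 mm³/s.

29.79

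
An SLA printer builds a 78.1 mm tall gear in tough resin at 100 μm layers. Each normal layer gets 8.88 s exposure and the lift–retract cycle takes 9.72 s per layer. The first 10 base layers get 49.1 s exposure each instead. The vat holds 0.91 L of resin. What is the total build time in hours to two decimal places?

Layers = ⌈78.1/0.1⌉ = 781.
Base layers = 10 × (49.1 + 9.72) = 588.2 s.
Regular layers: 771 × (8.88 + 9.72) → 14340.6 s.
Total = 588.2 + 14340.6 = 14928.8 s = 4.15 hours.

4.15 hours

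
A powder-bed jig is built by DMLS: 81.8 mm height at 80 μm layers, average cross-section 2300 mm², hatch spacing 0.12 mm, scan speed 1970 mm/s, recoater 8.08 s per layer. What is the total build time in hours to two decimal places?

Layer count = ceil(81.8 / 0.08) = 1023.
Scan path per layer: 2300 / 0.12 → 19166.7 mm.
Per-layer scan time: 19166.7 / 1970 → 9.7293 s.
Per-layer time: 9.7293 + 8.08 → 17.8093 s.
Total: 1023 × 17.8093 s = 18218.9139 s → 5.06 hours.

5.06 hours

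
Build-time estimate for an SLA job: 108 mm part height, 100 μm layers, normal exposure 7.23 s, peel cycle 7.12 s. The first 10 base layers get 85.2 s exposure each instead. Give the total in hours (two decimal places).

4.52 hours

Number of layers: 108 / 0.1 → 1080 (rounded up).
Bottom layers = 10 × (85.2 + 7.12) = 923.2 s.
Remaining layers: 1070 × (7.23 + 7.12) → 15354.5 s.
Sum: 923.2 + 15354.5 = 16277.7 s → 4.52 hours.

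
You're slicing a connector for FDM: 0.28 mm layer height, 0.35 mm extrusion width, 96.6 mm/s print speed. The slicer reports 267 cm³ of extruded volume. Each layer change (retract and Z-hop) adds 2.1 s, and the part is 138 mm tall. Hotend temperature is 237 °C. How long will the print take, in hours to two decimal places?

8.12 hours

Line area = 0.28 × 0.35 = 0.098 mm².
Total extruded path = 267000/0.098 = 2724489.8 mm.
Time extruding = 2724489.8 / 96.6, so 28203.8 s.
Layer count = ceil(138 / 0.28) = 493.
Z-hop total = 493 × 2.1, so 1035.3 s.
Altogether 28203.8 + 1035.3 = 29239.1 s, i.e. 8.12 hours.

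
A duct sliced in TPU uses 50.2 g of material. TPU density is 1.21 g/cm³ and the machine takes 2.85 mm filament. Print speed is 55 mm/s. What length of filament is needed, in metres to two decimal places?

Volume = 50.2 g / 1.21 g·cm⁻³ = 41.4876 cm³ = 41487.6 mm³.
A = π r² = π × 1.425² = 6.3794 mm².
Length = 41487.6 / 6.3794 = 6503.37 mm = 6.50 m.

6.50 m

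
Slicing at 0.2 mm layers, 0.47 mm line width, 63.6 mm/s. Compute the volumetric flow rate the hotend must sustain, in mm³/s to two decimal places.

Extrusion cross-section = 0.2 × 0.47, so 0.094 mm².
Volumetric flow = 63.6 × 0.094 = 5.98 mm³/s.

5.98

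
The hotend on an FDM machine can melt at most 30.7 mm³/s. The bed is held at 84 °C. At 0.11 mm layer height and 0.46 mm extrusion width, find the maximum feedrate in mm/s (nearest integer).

A = 0.11 × 0.46, so 0.0506 mm².
v_max = Q/A = 30.7/0.0506 = 606.72 mm/s → 607 mm/s.

607 mm/s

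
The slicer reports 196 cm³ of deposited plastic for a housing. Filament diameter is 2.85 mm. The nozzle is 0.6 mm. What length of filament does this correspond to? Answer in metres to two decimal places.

30.72 m

Filament cross-section = π × (2.85/2)² = 6.3794 mm².
L = 196000 mm³ / 6.3794 mm² = 30723.89 mm, i.e. 30.72 m.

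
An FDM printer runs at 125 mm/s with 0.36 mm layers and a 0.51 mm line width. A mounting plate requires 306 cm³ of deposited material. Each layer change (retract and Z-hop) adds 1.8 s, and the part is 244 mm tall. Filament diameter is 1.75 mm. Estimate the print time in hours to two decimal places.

Bead cross-section: 0.36 × 0.51 → 0.1836 mm².
Total extruded path = 306000/0.1836 = 1666666.7 mm.
Time extruding = 1666666.7 / 125, so 13333.3 s.
Layer count = ceil(244 / 0.36) = 678.
Non-print overhead = 678 × 1.8 = 1220.4 s.
Total = 13333.3 + 1220.4 = 14553.7 s = 4.04 hours.

4.04 hours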